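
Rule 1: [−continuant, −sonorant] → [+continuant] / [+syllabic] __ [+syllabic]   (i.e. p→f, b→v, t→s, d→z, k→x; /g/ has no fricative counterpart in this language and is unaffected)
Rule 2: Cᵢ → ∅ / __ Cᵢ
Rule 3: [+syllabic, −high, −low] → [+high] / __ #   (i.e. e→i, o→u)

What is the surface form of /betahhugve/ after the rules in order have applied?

Rule 1 (intervocalic spirantization): /t/ is a stop between vowels /e/ and /a/, so it spirantizes to the fricative [s]. /betahhugve/ → besahhugve.
Rule 2 (degemination): /hh/ is a geminate; the first /h/ deletes. /besahhugve/ → besahugve.
Rule 3 (final vowel raising): /e/ is a mid vowel in word-final position, so it raises to [i]. /besahugve/ → besahugvi.

besahugvi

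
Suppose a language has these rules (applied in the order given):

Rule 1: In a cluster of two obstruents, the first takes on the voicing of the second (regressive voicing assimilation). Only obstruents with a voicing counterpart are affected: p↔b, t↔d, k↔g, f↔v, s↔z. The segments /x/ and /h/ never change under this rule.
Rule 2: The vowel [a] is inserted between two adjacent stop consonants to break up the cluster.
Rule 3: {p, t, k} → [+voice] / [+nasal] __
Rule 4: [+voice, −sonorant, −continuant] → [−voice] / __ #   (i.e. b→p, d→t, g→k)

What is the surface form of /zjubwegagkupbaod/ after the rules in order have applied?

Rule 1 (regressive voicing assimilation): /g/ precedes the voiceless obstruent /k/, so it devoices to [k] by assimilation. /p/ precedes the voiced obstruent /b/, so it voices to [b] by assimilation. /zjubwegagkupbaod/ → zjubwegakkubbaod.
Rule 2 (stop-cluster a-epenthesis): /k/ and /k/ form a stop–stop cluster, so [a] is inserted between them. /b/ and /b/ form a stop–stop cluster, so [a] is inserted between them. /zjubwegakkubbaod/ → zjubwegakakubabaod.
Rule 3 (post-nasal voicing): no segment meets the environment; /zjubwegakakubabaod/ is unchanged.
Rule 4 (final devoicing): /d/ is a voiced stop in word-final position, so it devoices to [t]. /zjubwegakakubabaod/ → zjubwegakakubabaot.

zjubwegakakubabaot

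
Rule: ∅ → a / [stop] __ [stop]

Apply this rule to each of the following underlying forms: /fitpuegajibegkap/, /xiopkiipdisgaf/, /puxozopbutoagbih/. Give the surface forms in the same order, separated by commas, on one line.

/fitpuegajibegkap/: /t/ and /p/ form a stop–stop cluster, so [a] is inserted between them. /g/ and /k/ form a stop–stop cluster, so [a] is inserted between them. → [fitapuegajibegakap].
/xiopkiipdisgaf/: /p/ and /k/ form a stop–stop cluster, so [a] is inserted between them. /p/ and /d/ form a stop–stop cluster, so [a] is inserted between them. → [xiopakiipadisgaf].
/puxozopbutoagbih/: /p/ and /b/ form a stop–stop cluster, so [a] is inserted between them. /g/ and /b/ form a stop–stop cluster, so [a] is inserted between them. → [puxozopabutoagabih].

fitapuegajibegakap, xiopakiipadisgaf, puxozopabutoagabih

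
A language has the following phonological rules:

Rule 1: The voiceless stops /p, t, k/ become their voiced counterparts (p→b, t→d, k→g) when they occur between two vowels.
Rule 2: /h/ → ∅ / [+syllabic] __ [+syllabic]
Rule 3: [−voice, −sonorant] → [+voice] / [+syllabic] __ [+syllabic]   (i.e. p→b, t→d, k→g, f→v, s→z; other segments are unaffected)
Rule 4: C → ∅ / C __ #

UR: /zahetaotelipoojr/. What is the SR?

Rule 1 (intervocalic voicing): /t/ is a voiceless stop between vowels /e/ and /a/, so it voices to [d]. /t/ is a voiceless stop between vowels /o/ and /e/, so it voices to [d]. /p/ is a voiceless stop between vowels /i/ and /o/, so it voices to [b]. /zahetaotelipoojr/ → zahedaodeliboojr.
Rule 2 (intervocalic h-deletion): /h/ occurs between vowels /a/ and /e/, so it deletes. /zahedaodeliboojr/ → zaedaodeliboojr.
Rule 3 (intervocalic voicing): no segment meets the environment; /zaedaodeliboojr/ is unchanged.
Rule 4 (final cluster simplification): /r/ is the second consonant of a word-final cluster /jr/, so it deletes. /zaedaodeliboojr/ → zaedaodelibooj.

zaedaodelibooj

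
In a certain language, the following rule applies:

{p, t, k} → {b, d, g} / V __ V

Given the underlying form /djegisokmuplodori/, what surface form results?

djegisokmuplodori

No segment of /djegisokmuplodori/ meets the structural description of the rule, so the form surfaces unchanged.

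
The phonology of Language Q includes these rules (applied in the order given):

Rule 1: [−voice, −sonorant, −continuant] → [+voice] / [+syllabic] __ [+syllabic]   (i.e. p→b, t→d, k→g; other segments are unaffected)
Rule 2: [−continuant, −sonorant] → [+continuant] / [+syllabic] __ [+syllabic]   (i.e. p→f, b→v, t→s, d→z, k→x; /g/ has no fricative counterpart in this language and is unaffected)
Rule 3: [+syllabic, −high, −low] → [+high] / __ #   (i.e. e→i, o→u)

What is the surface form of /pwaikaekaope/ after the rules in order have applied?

Rule 1 (intervocalic voicing): /k/ is a voiceless stop between vowels /i/ and /a/, so it voices to [g]. /k/ is a voiceless stop between vowels /e/ and /a/, so it voices to [g]. /p/ is a voiceless stop between vowels /o/ and /e/, so it voices to [b]. /pwaikaekaope/ → pwaigaegaobe.
Rule 2 (intervocalic spirantization): /b/ is a stop between vowels /o/ and /e/, so it spirantizes to the fricative [v]. /pwaigaegaobe/ → pwaigaegaove.
Rule 3 (final vowel raising): /e/ is a mid vowel in word-final position, so it raises to [i]. /pwaigaegaove/ → pwaigaegaovi.

pwaigaegaovi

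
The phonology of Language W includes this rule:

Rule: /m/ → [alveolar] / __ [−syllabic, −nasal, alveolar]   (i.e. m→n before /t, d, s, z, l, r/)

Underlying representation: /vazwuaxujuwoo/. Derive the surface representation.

vazwuaxujuwoo

No segment of /vazwuaxujuwoo/ meets the structural description of the rule, so the form surfaces unchanged.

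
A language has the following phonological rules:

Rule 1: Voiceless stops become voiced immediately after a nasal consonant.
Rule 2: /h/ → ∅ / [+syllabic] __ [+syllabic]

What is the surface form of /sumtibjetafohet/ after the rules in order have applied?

sumdibjetafoet

Rule 1 (post-nasal voicing): /t/ is a voiceless stop immediately after the nasal /m/, so it voices to [d]. /sumtibjetafohet/ → sumdibjetafohet.
Rule 2 (intervocalic h-deletion): /h/ occurs between vowels /o/ and /e/, so it deletes. /sumdibjetafohet/ → sumdibjetafoet.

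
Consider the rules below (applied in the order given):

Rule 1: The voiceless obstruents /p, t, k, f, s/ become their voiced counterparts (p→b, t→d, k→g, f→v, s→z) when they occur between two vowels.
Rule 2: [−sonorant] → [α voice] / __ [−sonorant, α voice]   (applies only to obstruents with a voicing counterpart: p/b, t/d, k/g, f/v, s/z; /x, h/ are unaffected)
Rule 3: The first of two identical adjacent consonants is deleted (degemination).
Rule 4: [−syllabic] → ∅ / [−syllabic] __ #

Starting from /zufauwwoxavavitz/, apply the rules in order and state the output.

zuvauwoxavavid

Rule 1 (intervocalic voicing): /f/ is a voiceless obstruent between vowels /u/ and /a/, so it voices to [v]. /zufauwwoxavavitz/ → zuvauwwoxavavitz.
Rule 2 (regressive voicing assimilation): /t/ precedes the voiced obstruent /z/, so it voices to [d] by assimilation. /zuvauwwoxavavitz/ → zuvauwwoxavavidz.
Rule 3 (degemination): /ww/ is a geminate; the first /w/ deletes. /zuvauwwoxavavidz/ → zuvauwoxavavidz.
Rule 4 (final cluster simplification): /z/ is the second consonant of a word-final cluster /dz/, so it deletes. /zuvauwoxavavidz/ → zuvauwoxavavid.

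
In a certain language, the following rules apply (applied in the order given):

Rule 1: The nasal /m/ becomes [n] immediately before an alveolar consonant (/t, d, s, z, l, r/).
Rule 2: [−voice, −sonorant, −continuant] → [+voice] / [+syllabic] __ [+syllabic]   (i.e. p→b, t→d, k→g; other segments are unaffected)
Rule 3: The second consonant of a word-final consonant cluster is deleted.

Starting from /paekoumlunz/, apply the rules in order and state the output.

paegounlun

Rule 1 (nasal place assimilation): /m/ precedes the alveolar consonant /l/, so it assimilates in place to [n]. /paekoumlunz/ → paekounlunz.
Rule 2 (intervocalic voicing): /k/ is a voiceless stop between vowels /e/ and /o/, so it voices to [g]. /paekounlunz/ → paegounlunz.
Rule 3 (final cluster simplification): /z/ is the second consonant of a word-final cluster /nz/, so it deletes. /paegounlunz/ → paegounlun.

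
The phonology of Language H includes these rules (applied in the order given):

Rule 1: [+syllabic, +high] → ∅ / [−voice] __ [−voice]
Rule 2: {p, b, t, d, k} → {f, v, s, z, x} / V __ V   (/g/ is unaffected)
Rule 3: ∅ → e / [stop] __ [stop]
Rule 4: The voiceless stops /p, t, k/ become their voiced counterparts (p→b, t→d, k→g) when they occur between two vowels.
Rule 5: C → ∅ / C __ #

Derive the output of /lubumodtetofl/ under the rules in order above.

Rule 1 (high vowel syncope): no segment meets the environment; /lubumodtetofl/ is unchanged.
Rule 2 (intervocalic spirantization): /b/ is a stop between vowels /u/ and /u/, so it spirantizes to the fricative [v]. /t/ is a stop between vowels /e/ and /o/, so it spirantizes to the fricative [s]. /lubumodtetofl/ → luvumodtesofl.
Rule 3 (stop-cluster e-epenthesis): /d/ and /t/ form a stop–stop cluster, so [e] is inserted between them. /luvumodtesofl/ → luvumodetesofl.
Rule 4 (intervocalic voicing): /t/ is a voiceless stop between vowels /e/ and /e/, so it voices to [d]. /luvumodetesofl/ → luvumodedesofl.
Rule 5 (final cluster simplification): /l/ is the second consonant of a word-final cluster /fl/, so it deletes. /luvumodedesofl/ → luvumodedesof.

luvumodedesof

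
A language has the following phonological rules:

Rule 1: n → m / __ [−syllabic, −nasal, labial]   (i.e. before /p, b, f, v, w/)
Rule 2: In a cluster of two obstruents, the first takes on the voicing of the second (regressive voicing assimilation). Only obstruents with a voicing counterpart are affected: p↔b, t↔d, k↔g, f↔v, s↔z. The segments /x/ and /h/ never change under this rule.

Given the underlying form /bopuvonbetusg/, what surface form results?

bopuvombetuzg

Rule 1 (nasal place assimilation): /n/ precedes the labial consonant /b/, so it assimilates in place to [m]. /bopuvonbetusg/ → bopuvombetusg.
Rule 2 (regressive voicing assimilation): /s/ precedes the voiced obstruent /g/, so it voices to [z] by assimilation. /bopuvombetusg/ → bopuvombetuzg.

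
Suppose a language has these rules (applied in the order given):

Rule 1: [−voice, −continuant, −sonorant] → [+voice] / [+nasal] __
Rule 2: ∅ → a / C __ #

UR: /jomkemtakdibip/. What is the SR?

Rule 1 (post-nasal voicing): /k/ is a voiceless stop immediately after the nasal /m/, so it voices to [g]. /t/ is a voiceless stop immediately after the nasal /m/, so it voices to [d]. /jomkemtakdibip/ → jomgemdakdibip.
Rule 2 (final a-epenthesis): the form ends in the consonant /p/, so [a] is inserted word-finally. /jomgemdakdibip/ → jomgemdakdibipa.

jomgemdakdibipa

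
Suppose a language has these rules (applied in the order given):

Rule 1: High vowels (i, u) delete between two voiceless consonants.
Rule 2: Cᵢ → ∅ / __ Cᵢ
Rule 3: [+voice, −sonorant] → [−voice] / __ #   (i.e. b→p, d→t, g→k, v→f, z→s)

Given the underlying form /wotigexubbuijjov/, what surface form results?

Rule 1 (high vowel syncope): no segment meets the environment; /wotigexubbuijjov/ is unchanged.
Rule 2 (degemination): /bb/ is a geminate; the first /b/ deletes. /jj/ is a geminate; the first /j/ deletes. /wotigexubbuijjov/ → wotigexubuijov.
Rule 3 (final devoicing): /v/ is a voiced obstruent in word-final position, so it devoices to [f]. /wotigexubuijov/ → wotigexubuijof.

wotigexubuijof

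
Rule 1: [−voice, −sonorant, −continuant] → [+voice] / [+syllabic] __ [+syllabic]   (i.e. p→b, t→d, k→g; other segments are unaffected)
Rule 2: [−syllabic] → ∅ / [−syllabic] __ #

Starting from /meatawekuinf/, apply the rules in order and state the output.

meadaweguin

Rule 1 (intervocalic voicing): /t/ is a voiceless stop between vowels /a/ and /a/, so it voices to [d]. /k/ is a voiceless stop between vowels /e/ and /u/, so it voices to [g]. /meatawekuinf/ → meadaweguinf.
Rule 2 (final cluster simplification): /f/ is the second consonant of a word-final cluster /nf/, so it deletes. /meadaweguinf/ → meadaweguin.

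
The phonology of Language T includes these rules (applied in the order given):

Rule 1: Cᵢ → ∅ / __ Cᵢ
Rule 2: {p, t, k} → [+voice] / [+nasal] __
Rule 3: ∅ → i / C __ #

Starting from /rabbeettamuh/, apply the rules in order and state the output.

Rule 1 (degemination): /bb/ is a geminate; the first /b/ deletes. /tt/ is a geminate; the first /t/ deletes. /rabbeettamuh/ → rabeetamuh.
Rule 2 (post-nasal voicing): no segment meets the environment; /rabeetamuh/ is unchanged.
Rule 3 (final i-epenthesis): the form ends in the consonant /h/, so [i] is inserted word-finally. /rabeetamuh/ → rabeetamuhi.

rabeetamuhi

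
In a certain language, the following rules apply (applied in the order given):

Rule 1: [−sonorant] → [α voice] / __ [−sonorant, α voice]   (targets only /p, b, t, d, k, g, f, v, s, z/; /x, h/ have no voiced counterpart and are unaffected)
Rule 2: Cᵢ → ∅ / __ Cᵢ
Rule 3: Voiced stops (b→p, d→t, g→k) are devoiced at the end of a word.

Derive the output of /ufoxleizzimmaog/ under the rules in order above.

ufoxleizimaok

Rule 1 (regressive voicing assimilation): no segment meets the environment; /ufoxleizzimmaog/ is unchanged.
Rule 2 (degemination): /zz/ is a geminate; the first /z/ deletes. /mm/ is a geminate; the first /m/ deletes. /ufoxleizzimmaog/ → ufoxleizimaog.
Rule 3 (final devoicing): /g/ is a voiced stop in word-final position, so it devoices to [k]. /ufoxleizimaog/ → ufoxleizimaok.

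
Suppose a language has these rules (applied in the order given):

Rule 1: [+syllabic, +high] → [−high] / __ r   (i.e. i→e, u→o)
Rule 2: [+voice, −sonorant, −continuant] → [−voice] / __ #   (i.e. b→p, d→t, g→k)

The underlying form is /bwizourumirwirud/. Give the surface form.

Rule 1 (pre-rhotic lowering): /u/ is a high vowel immediately before /r/, so it lowers to [o]. /i/ is a high vowel immediately before /r/, so it lowers to [e]. /i/ is a high vowel immediately before /r/, so it lowers to [e]. /bwizourumirwirud/ → bwizoorumerwerud.
Rule 2 (final devoicing): /d/ is a voiced stop in word-final position, so it devoices to [t]. /bwizoorumerwerud/ → bwizoorumerwerut.

bwizoorumerwerut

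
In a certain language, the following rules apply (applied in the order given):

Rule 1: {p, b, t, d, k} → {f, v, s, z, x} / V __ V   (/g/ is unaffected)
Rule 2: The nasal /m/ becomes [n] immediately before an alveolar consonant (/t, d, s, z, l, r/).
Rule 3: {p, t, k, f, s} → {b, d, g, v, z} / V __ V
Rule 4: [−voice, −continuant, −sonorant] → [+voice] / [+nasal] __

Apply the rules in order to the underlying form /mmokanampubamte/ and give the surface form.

Rule 1 (intervocalic spirantization): /k/ is a stop between vowels /o/ and /a/, so it spirantizes to the fricative [x]. /b/ is a stop between vowels /u/ and /a/, so it spirantizes to the fricative [v]. /mmokanampubamte/ → mmoxanampuvamte.
Rule 2 (nasal place assimilation): /m/ precedes the alveolar consonant /t/, so it assimilates in place to [n]. /mmoxanampuvamte/ → mmoxanampuvante.
Rule 3 (intervocalic voicing): no segment meets the environment; /mmoxanampuvante/ is unchanged.
Rule 4 (post-nasal voicing): /p/ is a voiceless stop immediately after the nasal /m/, so it voices to [b]. /t/ is a voiceless stop immediately after the nasal /n/, so it voices to [d]. /mmoxanampuvante/ → mmoxanambuvande.

mmoxanambuvande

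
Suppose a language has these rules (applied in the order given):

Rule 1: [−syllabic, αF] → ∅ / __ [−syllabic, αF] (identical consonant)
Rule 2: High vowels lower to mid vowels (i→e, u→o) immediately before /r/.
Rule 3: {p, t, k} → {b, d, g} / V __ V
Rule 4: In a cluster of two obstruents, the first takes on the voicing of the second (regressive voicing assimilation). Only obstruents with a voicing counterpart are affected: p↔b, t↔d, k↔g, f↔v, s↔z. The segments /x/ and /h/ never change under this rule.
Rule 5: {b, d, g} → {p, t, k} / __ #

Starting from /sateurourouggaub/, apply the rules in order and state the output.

Rule 1 (degemination): /gg/ is a geminate; the first /g/ deletes. /sateurourouggaub/ → sateurourougaub.
Rule 2 (pre-rhotic lowering): /u/ is a high vowel immediately before /r/, so it lowers to [o]. /u/ is a high vowel immediately before /r/, so it lowers to [o]. /sateurourougaub/ → sateoroorougaub.
Rule 3 (intervocalic voicing): /t/ is a voiceless stop between vowels /a/ and /e/, so it voices to [d]. /sateoroorougaub/ → sadeoroorougaub.
Rule 4 (regressive voicing assimilation): no segment meets the environment; /sadeoroorougaub/ is unchanged.
Rule 5 (final devoicing): /b/ is a voiced stop in word-final position, so it devoices to [p]. /sadeoroorougaub/ → sadeoroorougaup.

sadeoroorougaup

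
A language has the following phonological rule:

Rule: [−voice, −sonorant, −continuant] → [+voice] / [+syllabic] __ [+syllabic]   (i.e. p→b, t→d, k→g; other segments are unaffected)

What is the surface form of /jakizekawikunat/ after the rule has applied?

/k/ is a voiceless stop between vowels /a/ and /i/, so it voices to [g].
/k/ is a voiceless stop between vowels /e/ and /a/, so it voices to [g].
/k/ is a voiceless stop between vowels /i/ and /u/, so it voices to [g].
Surface form: [jagizegawigunat].

jagizegawigunat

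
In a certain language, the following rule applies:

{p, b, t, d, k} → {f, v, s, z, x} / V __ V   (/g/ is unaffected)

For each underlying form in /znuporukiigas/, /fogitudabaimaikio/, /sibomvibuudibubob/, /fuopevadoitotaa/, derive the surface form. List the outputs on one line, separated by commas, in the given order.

/znuporukiigas/: /p/ is a stop between vowels /u/ and /o/, so it spirantizes to the fricative [f]. /k/ is a stop between vowels /u/ and /i/, so it spirantizes to the fricative [x]. → [znuforuxiigas].
/fogitudabaimaikio/: /t/ is a stop between vowels /i/ and /u/, so it spirantizes to the fricative [s]. /d/ is a stop between vowels /u/ and /a/, so it spirantizes to the fricative [z]. /b/ is a stop between vowels /a/ and /a/, so it spirantizes to the fricative [v]. /k/ is a stop between vowels /i/ and /i/, so it spirantizes to the fricative [x]. → [fogisuzavaimaixio].
/sibomvibuudibubob/: /b/ is a stop between vowels /i/ and /o/, so it spirantizes to the fricative [v]. /b/ is a stop between vowels /i/ and /u/, so it spirantizes to the fricative [v]. /d/ is a stop between vowels /u/ and /i/, so it spirantizes to the fricative [z]. /b/ is a stop between vowels /i/ and /u/, so it spirantizes to the fricative [v]. /b/ is a stop between vowels /u/ and /o/, so it spirantizes to the fricative [v]. → [sivomvivuuzivuvob].
/fuopevadoitotaa/: /p/ is a stop between vowels /o/ and /e/, so it spirantizes to the fricative [f]. /d/ is a stop between vowels /a/ and /o/, so it spirantizes to the fricative [z]. /t/ is a stop between vowels /i/ and /o/, so it spirantizes to the fricative [s]. /t/ is a stop between vowels /o/ and /a/, so it spirantizes to the fricative [s]. → [fuofevazoisosaa].

znuforuxiigas, fogisuzavaimaixio, sivomvivuuzivuvob, fuofevazoisosaa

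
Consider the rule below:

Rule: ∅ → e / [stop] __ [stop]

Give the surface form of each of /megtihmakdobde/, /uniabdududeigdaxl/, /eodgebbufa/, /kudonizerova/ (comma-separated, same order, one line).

/megtihmakdobde/: /g/ and /t/ form a stop–stop cluster, so [e] is inserted between them. /k/ and /d/ form a stop–stop cluster, so [e] is inserted between them. /b/ and /d/ form a stop–stop cluster, so [e] is inserted between them. → [megetihmakedobede].
/uniabdududeigdaxl/: /b/ and /d/ form a stop–stop cluster, so [e] is inserted between them. /g/ and /d/ form a stop–stop cluster, so [e] is inserted between them. → [uniabedududeigedaxl].
/eodgebbufa/: /d/ and /g/ form a stop–stop cluster, so [e] is inserted between them. /b/ and /b/ form a stop–stop cluster, so [e] is inserted between them. → [eodegebebufa].
/kudonizerova/: the rule's environment is not met; surfaces unchanged as [kudonizerova].

megetihmakedobede, uniabedududeigedaxl, eodegebebufa, kudonizerova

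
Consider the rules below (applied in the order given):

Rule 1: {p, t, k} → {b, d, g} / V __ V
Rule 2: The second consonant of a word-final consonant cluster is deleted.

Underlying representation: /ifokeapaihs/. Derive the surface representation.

ifogeabaih

Rule 1 (intervocalic voicing): /k/ is a voiceless stop between vowels /o/ and /e/, so it voices to [g]. /p/ is a voiceless stop between vowels /a/ and /a/, so it voices to [b]. /ifokeapaihs/ → ifogeabaihs.
Rule 2 (final cluster simplification): /s/ is the second consonant of a word-final cluster /hs/, so it deletes. /ifogeabaihs/ → ifogeabaih.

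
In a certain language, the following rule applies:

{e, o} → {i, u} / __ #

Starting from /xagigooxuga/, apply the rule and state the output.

xagigooxuga

No segment of /xagigooxuga/ meets the structural description of the rule, so the form surfaces unchanged.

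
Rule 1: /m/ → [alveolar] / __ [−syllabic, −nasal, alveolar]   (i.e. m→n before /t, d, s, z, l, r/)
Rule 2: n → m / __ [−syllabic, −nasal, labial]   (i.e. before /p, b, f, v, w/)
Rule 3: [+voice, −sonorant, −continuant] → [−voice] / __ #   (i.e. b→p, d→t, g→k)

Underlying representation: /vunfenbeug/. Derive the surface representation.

Rule 1 (nasal place assimilation): no segment meets the environment; /vunfenbeug/ is unchanged.
Rule 2 (nasal place assimilation): /n/ precedes the labial consonant /f/, so it assimilates in place to [m]. /n/ precedes the labial consonant /b/, so it assimilates in place to [m]. /vunfenbeug/ → vumfembeug.
Rule 3 (final devoicing): /g/ is a voiced stop in word-final position, so it devoices to [k]. /vumfembeug/ → vumfembeuk.

vumfembeuk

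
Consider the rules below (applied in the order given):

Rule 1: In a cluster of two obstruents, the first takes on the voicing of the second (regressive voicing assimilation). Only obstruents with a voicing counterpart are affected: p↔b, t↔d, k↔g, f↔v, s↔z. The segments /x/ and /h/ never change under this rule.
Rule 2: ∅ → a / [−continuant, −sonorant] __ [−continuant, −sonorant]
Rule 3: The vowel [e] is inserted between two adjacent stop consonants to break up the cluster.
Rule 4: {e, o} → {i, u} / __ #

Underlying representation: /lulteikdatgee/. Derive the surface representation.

Rule 1 (regressive voicing assimilation): /k/ precedes the voiced obstruent /d/, so it voices to [g] by assimilation. /t/ precedes the voiced obstruent /g/, so it voices to [d] by assimilation. /lulteikdatgee/ → lulteigdadgee.
Rule 2 (stop-cluster a-epenthesis): /g/ and /d/ form a stop–stop cluster, so [a] is inserted between them. /d/ and /g/ form a stop–stop cluster, so [a] is inserted between them. /lulteigdadgee/ → lulteigadadagee.
Rule 3 (stop-cluster e-epenthesis): no segment meets the environment; /lulteigadadagee/ is unchanged.
Rule 4 (final vowel raising): /e/ is a mid vowel in word-final position, so it raises to [i]. /lulteigadadagee/ → lulteigadadagei.

lulteigadadagei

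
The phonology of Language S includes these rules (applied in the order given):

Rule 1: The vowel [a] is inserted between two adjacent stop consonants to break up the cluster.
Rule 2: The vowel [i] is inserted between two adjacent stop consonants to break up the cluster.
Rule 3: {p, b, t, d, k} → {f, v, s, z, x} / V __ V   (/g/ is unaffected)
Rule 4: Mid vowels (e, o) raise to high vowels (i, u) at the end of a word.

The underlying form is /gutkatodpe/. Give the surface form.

Rule 1 (stop-cluster a-epenthesis): /t/ and /k/ form a stop–stop cluster, so [a] is inserted between them. /d/ and /p/ form a stop–stop cluster, so [a] is inserted between them. /gutkatodpe/ → gutakatodape.
Rule 2 (stop-cluster i-epenthesis): no segment meets the environment; /gutakatodape/ is unchanged.
Rule 3 (intervocalic spirantization): /t/ is a stop between vowels /u/ and /a/, so it spirantizes to the fricative [s]. /k/ is a stop between vowels /a/ and /a/, so it spirantizes to the fricative [x]. /t/ is a stop between vowels /a/ and /o/, so it spirantizes to the fricative [s]. /d/ is a stop between vowels /o/ and /a/, so it spirantizes to the fricative [z]. /p/ is a stop between vowels /a/ and /e/, so it spirantizes to the fricative [f]. /gutakatodape/ → gusaxasozafe.
Rule 4 (final vowel raising): /e/ is a mid vowel in word-final position, so it raises to [i]. /gusaxasozafe/ → gusaxasozafi.

gusaxasozafi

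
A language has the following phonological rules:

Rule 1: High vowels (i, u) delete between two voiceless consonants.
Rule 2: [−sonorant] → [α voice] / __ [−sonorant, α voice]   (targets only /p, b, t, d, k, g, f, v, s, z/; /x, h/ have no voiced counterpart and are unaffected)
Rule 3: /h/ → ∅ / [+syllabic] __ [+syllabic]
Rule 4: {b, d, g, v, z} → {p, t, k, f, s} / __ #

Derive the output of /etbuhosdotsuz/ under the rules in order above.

edbuozdotsus

Rule 1 (high vowel syncope): no segment meets the environment; /etbuhosdotsuz/ is unchanged.
Rule 2 (regressive voicing assimilation): /t/ precedes the voiced obstruent /b/, so it voices to [d] by assimilation. /s/ precedes the voiced obstruent /d/, so it voices to [z] by assimilation. /etbuhosdotsuz/ → edbuhozdotsuz.
Rule 3 (intervocalic h-deletion): /h/ occurs between vowels /u/ and /o/, so it deletes. /edbuhozdotsuz/ → edbuozdotsuz.
Rule 4 (final devoicing): /z/ is a voiced obstruent in word-final position, so it devoices to [s]. /edbuozdotsuz/ → edbuozdotsus.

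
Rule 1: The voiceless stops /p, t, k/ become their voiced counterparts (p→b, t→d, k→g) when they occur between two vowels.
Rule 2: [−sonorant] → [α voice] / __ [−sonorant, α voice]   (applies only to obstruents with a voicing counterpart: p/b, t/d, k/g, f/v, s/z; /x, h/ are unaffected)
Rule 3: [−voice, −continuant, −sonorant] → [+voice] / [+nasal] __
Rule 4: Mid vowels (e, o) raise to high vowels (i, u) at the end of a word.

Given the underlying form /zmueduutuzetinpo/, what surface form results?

zmueduuduzedinbu

Rule 1 (intervocalic voicing): /t/ is a voiceless stop between vowels /u/ and /u/, so it voices to [d]. /t/ is a voiceless stop between vowels /e/ and /i/, so it voices to [d]. /zmueduutuzetinpo/ → zmueduuduzedinpo.
Rule 2 (regressive voicing assimilation): no segment meets the environment; /zmueduuduzedinpo/ is unchanged.
Rule 3 (post-nasal voicing): /p/ is a voiceless stop immediately after the nasal /n/, so it voices to [b]. /zmueduuduzedinpo/ → zmueduuduzedinbo.
Rule 4 (final vowel raising): /o/ is a mid vowel in word-final position, so it raises to [u]. /zmueduuduzedinbo/ → zmueduuduzedinbu.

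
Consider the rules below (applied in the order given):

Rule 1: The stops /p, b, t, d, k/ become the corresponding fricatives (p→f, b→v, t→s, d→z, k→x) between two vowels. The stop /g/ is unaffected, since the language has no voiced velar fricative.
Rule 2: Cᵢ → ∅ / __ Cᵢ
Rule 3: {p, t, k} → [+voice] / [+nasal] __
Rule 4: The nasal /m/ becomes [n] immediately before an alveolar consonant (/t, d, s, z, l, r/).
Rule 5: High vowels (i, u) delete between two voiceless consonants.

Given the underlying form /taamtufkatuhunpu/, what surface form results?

Rule 1 (intervocalic spirantization): /t/ is a stop between vowels /a/ and /u/, so it spirantizes to the fricative [s]. /taamtufkatuhunpu/ → taamtufkasuhunpu.
Rule 2 (degemination): no segment meets the environment; /taamtufkasuhunpu/ is unchanged.
Rule 3 (post-nasal voicing): /t/ is a voiceless stop immediately after the nasal /m/, so it voices to [d]. /p/ is a voiceless stop immediately after the nasal /n/, so it voices to [b]. /taamtufkasuhunpu/ → taamdufkasuhunbu.
Rule 4 (nasal place assimilation): /m/ precedes the alveolar consonant /d/, so it assimilates in place to [n]. /taamdufkasuhunbu/ → taandufkasuhunbu.
Rule 5 (high vowel syncope): /u/ is a high vowel flanked by voiceless consonants /s/ and /h/, so it deletes. /taandufkasuhunbu/ → taandufkashunbu.

taandufkashunbu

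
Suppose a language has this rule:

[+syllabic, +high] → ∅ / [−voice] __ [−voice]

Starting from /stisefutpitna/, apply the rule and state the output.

stseftptna

/i/ is a high vowel flanked by voiceless consonants /t/ and /s/, so it deletes.
/u/ is a high vowel flanked by voiceless consonants /f/ and /t/, so it deletes.
/i/ is a high vowel flanked by voiceless consonants /p/ and /t/, so it deletes.
Surface form: [stseftptna].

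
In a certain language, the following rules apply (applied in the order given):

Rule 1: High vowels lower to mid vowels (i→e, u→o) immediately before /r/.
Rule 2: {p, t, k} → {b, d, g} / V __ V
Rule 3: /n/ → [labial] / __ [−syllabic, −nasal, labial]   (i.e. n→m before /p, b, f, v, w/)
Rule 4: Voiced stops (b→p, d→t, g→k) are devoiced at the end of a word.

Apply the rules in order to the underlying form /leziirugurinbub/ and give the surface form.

lezierugorimbup

Rule 1 (pre-rhotic lowering): /i/ is a high vowel immediately before /r/, so it lowers to [e]. /u/ is a high vowel immediately before /r/, so it lowers to [o]. /leziirugurinbub/ → lezierugorinbub.
Rule 2 (intervocalic voicing): no segment meets the environment; /lezierugorinbub/ is unchanged.
Rule 3 (nasal place assimilation): /n/ precedes the labial consonant /b/, so it assimilates in place to [m]. /lezierugorinbub/ → lezierugorimbub.
Rule 4 (final devoicing): /b/ is a voiced stop in word-final position, so it devoices to [p]. /lezierugorimbub/ → lezierugorimbup.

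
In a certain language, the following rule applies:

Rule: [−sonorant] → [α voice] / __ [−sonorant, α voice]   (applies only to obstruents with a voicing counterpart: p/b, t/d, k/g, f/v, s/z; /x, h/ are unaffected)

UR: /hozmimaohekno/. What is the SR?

No segment of /hozmimaohekno/ meets the structural description of the rule, so the form surfaces unchanged.

hozmimaohekno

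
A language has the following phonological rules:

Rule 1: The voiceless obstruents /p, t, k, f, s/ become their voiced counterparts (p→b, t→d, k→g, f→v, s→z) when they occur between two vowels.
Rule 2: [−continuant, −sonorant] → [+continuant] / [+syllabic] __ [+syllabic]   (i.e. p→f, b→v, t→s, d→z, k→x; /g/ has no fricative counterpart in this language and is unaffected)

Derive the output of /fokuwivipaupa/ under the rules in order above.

foguwivivauva

Rule 1 (intervocalic voicing): /k/ is a voiceless obstruent between vowels /o/ and /u/, so it voices to [g]. /p/ is a voiceless obstruent between vowels /i/ and /a/, so it voices to [b]. /p/ is a voiceless obstruent between vowels /u/ and /a/, so it voices to [b]. /fokuwivipaupa/ → foguwivibauba.
Rule 2 (intervocalic spirantization): /b/ is a stop between vowels /i/ and /a/, so it spirantizes to the fricative [v]. /b/ is a stop between vowels /u/ and /a/, so it spirantizes to the fricative [v]. /foguwivibauba/ → foguwivivauva.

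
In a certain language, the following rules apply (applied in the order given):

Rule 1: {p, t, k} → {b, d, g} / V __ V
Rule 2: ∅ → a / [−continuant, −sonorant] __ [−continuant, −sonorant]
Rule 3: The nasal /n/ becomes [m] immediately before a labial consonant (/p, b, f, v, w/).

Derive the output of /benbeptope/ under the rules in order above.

Rule 1 (intervocalic voicing): /p/ is a voiceless stop between vowels /o/ and /e/, so it voices to [b]. /benbeptope/ → benbeptobe.
Rule 2 (stop-cluster a-epenthesis): /p/ and /t/ form a stop–stop cluster, so [a] is inserted between them. /benbeptobe/ → benbepatobe.
Rule 3 (nasal place assimilation): /n/ precedes the labial consonant /b/, so it assimilates in place to [m]. /benbepatobe/ → bembepatobe.

bembepatobe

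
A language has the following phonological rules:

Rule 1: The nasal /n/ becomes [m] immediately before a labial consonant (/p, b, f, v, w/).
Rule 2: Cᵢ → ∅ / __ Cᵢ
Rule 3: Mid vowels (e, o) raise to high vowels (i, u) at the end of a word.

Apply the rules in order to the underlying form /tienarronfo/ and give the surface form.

Rule 1 (nasal place assimilation): /n/ precedes the labial consonant /f/, so it assimilates in place to [m]. /tienarronfo/ → tienarromfo.
Rule 2 (degemination): /rr/ is a geminate; the first /r/ deletes. /tienarromfo/ → tienaromfo.
Rule 3 (final vowel raising): /o/ is a mid vowel in word-final position, so it raises to [u]. /tienaromfo/ → tienaromfu.

tienaromfu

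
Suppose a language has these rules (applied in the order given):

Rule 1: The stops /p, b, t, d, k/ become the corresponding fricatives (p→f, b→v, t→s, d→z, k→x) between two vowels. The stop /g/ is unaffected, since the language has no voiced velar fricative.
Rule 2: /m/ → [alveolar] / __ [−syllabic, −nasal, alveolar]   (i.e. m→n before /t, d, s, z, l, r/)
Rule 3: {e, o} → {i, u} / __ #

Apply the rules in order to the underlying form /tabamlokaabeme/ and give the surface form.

tavanloxaavemi

Rule 1 (intervocalic spirantization): /b/ is a stop between vowels /a/ and /a/, so it spirantizes to the fricative [v]. /k/ is a stop between vowels /o/ and /a/, so it spirantizes to the fricative [x]. /b/ is a stop between vowels /a/ and /e/, so it spirantizes to the fricative [v]. /tabamlokaabeme/ → tavamloxaaveme.
Rule 2 (nasal place assimilation): /m/ precedes the alveolar consonant /l/, so it assimilates in place to [n]. /tavamloxaaveme/ → tavanloxaaveme.
Rule 3 (final vowel raising): /e/ is a mid vowel in word-final position, so it raises to [i]. /tavanloxaaveme/ → tavanloxaavemi.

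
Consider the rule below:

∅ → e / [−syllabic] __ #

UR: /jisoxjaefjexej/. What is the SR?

the form ends in the consonant /j/, so [e] is inserted word-finally.
Surface form: [jisoxjaefjexeje].

jisoxjaefjexeje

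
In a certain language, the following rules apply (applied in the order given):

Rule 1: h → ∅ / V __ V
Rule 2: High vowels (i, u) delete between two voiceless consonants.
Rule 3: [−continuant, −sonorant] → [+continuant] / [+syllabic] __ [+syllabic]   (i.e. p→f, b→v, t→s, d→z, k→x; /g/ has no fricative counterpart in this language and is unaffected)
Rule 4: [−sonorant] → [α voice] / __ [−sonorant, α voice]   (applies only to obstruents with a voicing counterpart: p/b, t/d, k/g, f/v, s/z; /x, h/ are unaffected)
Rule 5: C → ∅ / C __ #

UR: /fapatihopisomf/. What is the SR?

fafasiopsom

Rule 1 (intervocalic h-deletion): /h/ occurs between vowels /i/ and /o/, so it deletes. /fapatihopisomf/ → fapatiopisomf.
Rule 2 (high vowel syncope): /i/ is a high vowel flanked by voiceless consonants /p/ and /s/, so it deletes. /fapatiopisomf/ → fapatiopsomf.
Rule 3 (intervocalic spirantization): /p/ is a stop between vowels /a/ and /a/, so it spirantizes to the fricative [f]. /t/ is a stop between vowels /a/ and /i/, so it spirantizes to the fricative [s]. /fapatiopsomf/ → fafasiopsomf.
Rule 4 (regressive voicing assimilation): no segment meets the environment; /fafasiopsomf/ is unchanged.
Rule 5 (final cluster simplification): /f/ is the second consonant of a word-final cluster /mf/, so it deletes. /fafasiopsomf/ → fafasiopsom.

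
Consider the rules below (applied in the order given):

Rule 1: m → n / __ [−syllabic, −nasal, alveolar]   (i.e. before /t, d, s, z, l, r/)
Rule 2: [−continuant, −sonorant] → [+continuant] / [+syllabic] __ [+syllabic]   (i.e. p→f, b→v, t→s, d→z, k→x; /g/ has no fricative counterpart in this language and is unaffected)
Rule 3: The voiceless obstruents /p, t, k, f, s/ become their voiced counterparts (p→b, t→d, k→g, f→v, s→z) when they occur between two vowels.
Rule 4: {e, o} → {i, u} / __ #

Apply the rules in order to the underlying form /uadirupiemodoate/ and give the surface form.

uaziruviemozoazi

Rule 1 (nasal place assimilation): no segment meets the environment; /uadirupiemodoate/ is unchanged.
Rule 2 (intervocalic spirantization): /d/ is a stop between vowels /a/ and /i/, so it spirantizes to the fricative [z]. /p/ is a stop between vowels /u/ and /i/, so it spirantizes to the fricative [f]. /d/ is a stop between vowels /o/ and /o/, so it spirantizes to the fricative [z]. /t/ is a stop between vowels /a/ and /e/, so it spirantizes to the fricative [s]. /uadirupiemodoate/ → uazirufiemozoase.
Rule 3 (intervocalic voicing): /f/ is a voiceless obstruent between vowels /u/ and /i/, so it voices to [v]. /s/ is a voiceless obstruent between vowels /a/ and /e/, so it voices to [z]. /uazirufiemozoase/ → uaziruviemozoaze.
Rule 4 (final vowel raising): /e/ is a mid vowel in word-final position, so it raises to [i]. /uaziruviemozoaze/ → uaziruviemozoazi.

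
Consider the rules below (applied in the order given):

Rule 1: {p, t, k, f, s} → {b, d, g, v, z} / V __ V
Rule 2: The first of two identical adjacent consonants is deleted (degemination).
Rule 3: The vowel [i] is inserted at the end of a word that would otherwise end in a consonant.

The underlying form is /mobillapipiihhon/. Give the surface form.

Rule 1 (intervocalic voicing): /p/ is a voiceless obstruent between vowels /a/ and /i/, so it voices to [b]. /p/ is a voiceless obstruent between vowels /i/ and /i/, so it voices to [b]. /mobillapipiihhon/ → mobillabibiihhon.
Rule 2 (degemination): /ll/ is a geminate; the first /l/ deletes. /hh/ is a geminate; the first /h/ deletes. /mobillabibiihhon/ → mobilabibiihon.
Rule 3 (final i-epenthesis): the form ends in the consonant /n/, so [i] is inserted word-finally. /mobilabibiihon/ → mobilabibiihoni.

mobilabibiihoni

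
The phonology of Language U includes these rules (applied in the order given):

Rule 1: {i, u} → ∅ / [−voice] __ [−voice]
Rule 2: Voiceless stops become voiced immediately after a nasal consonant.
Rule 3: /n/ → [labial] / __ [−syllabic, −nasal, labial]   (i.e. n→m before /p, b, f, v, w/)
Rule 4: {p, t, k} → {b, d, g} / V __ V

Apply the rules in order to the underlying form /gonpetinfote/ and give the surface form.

gombedimfode

Rule 1 (high vowel syncope): no segment meets the environment; /gonpetinfote/ is unchanged.
Rule 2 (post-nasal voicing): /p/ is a voiceless stop immediately after the nasal /n/, so it voices to [b]. /gonpetinfote/ → gonbetinfote.
Rule 3 (nasal place assimilation): /n/ precedes the labial consonant /b/, so it assimilates in place to [m]. /n/ precedes the labial consonant /f/, so it assimilates in place to [m]. /gonbetinfote/ → gombetimfote.
Rule 4 (intervocalic voicing): /t/ is a voiceless stop between vowels /e/ and /i/, so it voices to [d]. /t/ is a voiceless stop between vowels /o/ and /e/, so it voices to [d]. /gombetimfote/ → gombedimfode.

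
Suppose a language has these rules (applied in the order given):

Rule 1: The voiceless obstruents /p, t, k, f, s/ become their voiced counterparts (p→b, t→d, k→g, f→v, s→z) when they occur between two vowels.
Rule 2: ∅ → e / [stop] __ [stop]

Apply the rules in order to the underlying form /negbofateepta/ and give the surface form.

Rule 1 (intervocalic voicing): /f/ is a voiceless obstruent between vowels /o/ and /a/, so it voices to [v]. /t/ is a voiceless obstruent between vowels /a/ and /e/, so it voices to [d]. /negbofateepta/ → negbovadeepta.
Rule 2 (stop-cluster e-epenthesis): /g/ and /b/ form a stop–stop cluster, so [e] is inserted between them. /p/ and /t/ form a stop–stop cluster, so [e] is inserted between them. /negbovadeepta/ → negebovadeepeta.

negebovadeepeta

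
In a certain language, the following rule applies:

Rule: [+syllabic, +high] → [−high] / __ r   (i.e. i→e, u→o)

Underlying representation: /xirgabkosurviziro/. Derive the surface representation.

Scanning /xirgabkosurviziro/: /i/ is a high vowel immediately before /r/, so it lowers to [e]; /u/ is a high vowel immediately before /r/, so it lowers to [o]; /i/ at position 13 is not in the conditioning environment; /i/ is a high vowel immediately before /r/, so it lowers to [e].
Result: [xergabkosorvizero].

xergabkosorvizero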